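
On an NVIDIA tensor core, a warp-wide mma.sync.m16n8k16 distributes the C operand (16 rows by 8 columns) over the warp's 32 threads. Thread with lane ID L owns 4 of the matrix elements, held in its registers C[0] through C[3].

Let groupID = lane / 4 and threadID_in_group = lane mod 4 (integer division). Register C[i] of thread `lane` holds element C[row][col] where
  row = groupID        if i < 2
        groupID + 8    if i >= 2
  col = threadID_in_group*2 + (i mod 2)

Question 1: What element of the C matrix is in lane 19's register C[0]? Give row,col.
19: g=4,t=3
[0] (4+0,3*2+0) = (4,6)

4,6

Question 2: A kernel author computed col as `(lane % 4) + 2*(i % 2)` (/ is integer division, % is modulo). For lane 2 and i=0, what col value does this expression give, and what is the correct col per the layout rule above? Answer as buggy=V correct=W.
buggy=2 correct=4

`(lane % 4) + 2*(i % 2)`[2,0]->2
2: gid=0,tid=2
[0] (0+0,2*2+0) = (0,4)
col: 2 vs 4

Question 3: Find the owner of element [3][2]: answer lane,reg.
13,0

r:3=>grp=3,rB=0  c:2=>tig=1,lo=0
L=3*4+1=13  i=0*2+0=0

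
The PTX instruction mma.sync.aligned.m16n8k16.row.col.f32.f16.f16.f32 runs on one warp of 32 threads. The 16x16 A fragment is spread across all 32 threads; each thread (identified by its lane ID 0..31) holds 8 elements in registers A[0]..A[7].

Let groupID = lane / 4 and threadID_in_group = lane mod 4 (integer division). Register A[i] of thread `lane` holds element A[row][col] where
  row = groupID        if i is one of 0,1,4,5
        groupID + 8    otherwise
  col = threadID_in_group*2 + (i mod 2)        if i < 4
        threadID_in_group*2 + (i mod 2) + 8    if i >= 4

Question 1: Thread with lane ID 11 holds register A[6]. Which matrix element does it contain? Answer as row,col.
10,14

L=11->g=11>>2=2, t=11&3=3
[6]->row 2+8=10  col 3·2+0+8=14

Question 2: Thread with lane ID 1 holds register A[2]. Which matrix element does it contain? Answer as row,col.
1: G=0,T=1
[2] (0+8,1*2+0+0) = (8,2)

8,2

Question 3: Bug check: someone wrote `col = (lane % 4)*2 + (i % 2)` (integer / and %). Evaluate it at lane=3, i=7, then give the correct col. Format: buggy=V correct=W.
buggy=7 correct=15

`(lane % 4)*2 + (i % 2)`[3,7]=>7
3: grp=0,tig=3
[7] (0+8,3*2+1+8) = (8,15)
col: 7 vs 15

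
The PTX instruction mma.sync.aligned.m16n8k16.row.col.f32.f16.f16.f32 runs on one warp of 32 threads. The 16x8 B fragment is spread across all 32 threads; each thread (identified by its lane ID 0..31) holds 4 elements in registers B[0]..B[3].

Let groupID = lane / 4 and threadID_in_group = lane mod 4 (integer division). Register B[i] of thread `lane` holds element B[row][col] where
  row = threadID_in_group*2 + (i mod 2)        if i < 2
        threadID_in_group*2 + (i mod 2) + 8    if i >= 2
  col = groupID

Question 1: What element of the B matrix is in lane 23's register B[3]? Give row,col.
15,5

L=23->gid=23>>2=5, tid=23&3=3
[3]->row 3·2+1+8=15  col gid=5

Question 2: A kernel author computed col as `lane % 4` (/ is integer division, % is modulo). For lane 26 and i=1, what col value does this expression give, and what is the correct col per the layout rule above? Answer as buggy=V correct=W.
buggy=2 correct=6

`lane % 4`[26,1]=>2
26: grp=6,tig=2
[1] (2*2+1+0,6) = (5,6)
col: 2 vs 6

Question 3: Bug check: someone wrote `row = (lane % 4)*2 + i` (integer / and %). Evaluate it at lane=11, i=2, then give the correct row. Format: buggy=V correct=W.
buggy=8 correct=14

`(lane % 4)*2 + i`[11,2]→8
lane 11: G=2 (11/4), T=3 (11%4)
i=2: r=3*2+0+8=14, c=G=2
row: 8 vs 14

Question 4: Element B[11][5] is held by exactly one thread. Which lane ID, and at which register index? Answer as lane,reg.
21,3

c=5→G=5  r=11→rhi=1,T=1,p=1
L=5*4+1=21  i=1*2+1=3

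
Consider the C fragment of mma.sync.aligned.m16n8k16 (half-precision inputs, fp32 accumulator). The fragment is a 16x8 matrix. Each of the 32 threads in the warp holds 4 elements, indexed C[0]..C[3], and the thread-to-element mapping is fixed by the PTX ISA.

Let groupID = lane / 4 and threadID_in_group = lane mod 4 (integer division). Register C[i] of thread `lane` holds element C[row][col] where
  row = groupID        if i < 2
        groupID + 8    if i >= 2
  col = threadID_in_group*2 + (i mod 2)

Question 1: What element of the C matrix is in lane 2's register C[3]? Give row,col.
8,5

2: gr=0,th=2
[3] (0+8,2*2+1) = (8,5)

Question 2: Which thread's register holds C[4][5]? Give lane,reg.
r=4→G=4,rhi=0  c=5→T=2,p=1
L=4*4+2=18  i=0*2+1=1

18,1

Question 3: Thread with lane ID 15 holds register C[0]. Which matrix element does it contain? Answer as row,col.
3,6

L=15⇒gr=15>>2=3, th=15&3=3
[0]⇒row 3+0=3  col 3·2+0=6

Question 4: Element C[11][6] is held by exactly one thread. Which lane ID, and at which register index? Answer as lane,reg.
r=11->g=3,rb=1  c=6->t=3,b0=0
L=3*4+3=15  i=1*2+0=2

15,2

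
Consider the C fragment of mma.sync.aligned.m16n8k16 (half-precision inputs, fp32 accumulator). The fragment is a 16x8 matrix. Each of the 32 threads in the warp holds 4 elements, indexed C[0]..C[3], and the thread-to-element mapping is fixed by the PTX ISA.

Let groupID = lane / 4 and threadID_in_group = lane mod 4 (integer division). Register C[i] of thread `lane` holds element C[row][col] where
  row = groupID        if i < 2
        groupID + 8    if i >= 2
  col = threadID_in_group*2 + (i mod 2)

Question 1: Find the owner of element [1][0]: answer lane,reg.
r=1->g=1,rb=0  c=0->t=0,b0=0
L=1*4+0=4  i=0*2+0=0

4,0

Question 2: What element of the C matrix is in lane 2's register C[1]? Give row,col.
0,5

L=2->g=2>>2=0, t=2&3=2
[1]->row 0+0=0  col 2·2+1=5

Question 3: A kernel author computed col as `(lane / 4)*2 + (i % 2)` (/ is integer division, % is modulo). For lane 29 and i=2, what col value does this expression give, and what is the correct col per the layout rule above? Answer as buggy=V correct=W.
buggy=14 correct=2

`(lane / 4)*2 + (i % 2)`[29,2]->14
lane 29->29/4=7, 29 mod 4=1
i=2  r:7+8->15  c:2·1+0->2
col: 14 vs 2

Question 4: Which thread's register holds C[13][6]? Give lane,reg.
r:13=>grp=5,rB=1  c:6=>tig=3,lo=0
L=5*4+3=23  i=1*2+0=2

23,2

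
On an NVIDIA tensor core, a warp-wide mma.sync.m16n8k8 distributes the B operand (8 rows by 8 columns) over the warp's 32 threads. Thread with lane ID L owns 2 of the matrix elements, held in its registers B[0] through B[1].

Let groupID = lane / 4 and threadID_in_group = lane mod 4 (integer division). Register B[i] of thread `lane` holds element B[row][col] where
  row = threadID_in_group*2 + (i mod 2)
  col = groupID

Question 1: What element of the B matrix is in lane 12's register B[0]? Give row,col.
lane 12: g=3 (12/4), t=0 (12%4)
i=0: r=0*2+0=0, c=g=3

0,3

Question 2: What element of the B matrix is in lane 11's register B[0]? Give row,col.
11: G=2,T=3
[0] (3*2+0,2) = (6,2)

6,2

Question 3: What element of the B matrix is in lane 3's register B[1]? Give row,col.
3: gid=0,tid=3
[1] (3*2+1,0) = (7,0)

7,0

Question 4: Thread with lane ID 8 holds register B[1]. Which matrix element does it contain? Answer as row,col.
1,2

lane 8->8/4=2, 8 mod 4=0
i=1  r:2·0+1->1  c:2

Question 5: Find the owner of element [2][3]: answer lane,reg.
c: 3->gid=3  r: 2->tid=1,i&1=0
L=3*4+1=13  i=0=0

13,0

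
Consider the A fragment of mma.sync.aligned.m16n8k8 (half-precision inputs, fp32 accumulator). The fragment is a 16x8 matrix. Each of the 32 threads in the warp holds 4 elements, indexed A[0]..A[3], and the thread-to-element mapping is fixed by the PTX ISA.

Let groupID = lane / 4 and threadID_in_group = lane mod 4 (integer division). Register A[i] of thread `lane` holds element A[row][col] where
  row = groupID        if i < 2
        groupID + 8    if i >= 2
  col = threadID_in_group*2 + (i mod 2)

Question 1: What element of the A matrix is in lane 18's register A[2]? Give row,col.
18: g=4,t=2
[2] (4+8,2*2+0) = (12,4)

12,4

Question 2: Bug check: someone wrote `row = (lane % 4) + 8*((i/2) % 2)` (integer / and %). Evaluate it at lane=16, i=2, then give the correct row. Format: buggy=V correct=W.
`(lane % 4) + 8*((i/2) % 2)`[16,2]=>8
lane 16: grp=4 (16/4), tig=0 (16%4)
i=2: r=4+8=12, c=0*2+0=0
row: 8 vs 12

buggy=8 correct=12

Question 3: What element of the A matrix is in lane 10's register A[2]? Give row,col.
10,4

lane 10: G=2 (10/4), T=2 (10%4)
i=2: r=2+8=10, c=2*2+0=4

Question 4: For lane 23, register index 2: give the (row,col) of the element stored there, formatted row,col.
L=23⇒gr=23>>2=5, th=23&3=3
[2]⇒row 5+8=13  col 3·2+0=6

13,6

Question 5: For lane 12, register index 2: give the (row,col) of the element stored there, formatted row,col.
lane 12⇒12/4=3, 12 mod 4=0
i=2  r:3+8⇒11  c:2·0+0⇒0

11,0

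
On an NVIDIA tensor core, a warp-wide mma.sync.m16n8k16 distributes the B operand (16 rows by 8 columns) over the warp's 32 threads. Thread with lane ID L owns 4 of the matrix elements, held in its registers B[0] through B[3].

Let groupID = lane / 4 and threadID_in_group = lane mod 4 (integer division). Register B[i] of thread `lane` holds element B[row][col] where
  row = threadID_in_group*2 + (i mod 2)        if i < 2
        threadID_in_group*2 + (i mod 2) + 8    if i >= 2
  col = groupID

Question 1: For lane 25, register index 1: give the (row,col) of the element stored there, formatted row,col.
3,6

lane 25->25/4=6, 25 mod 4=1
i=1  r:2·1+1+0->3  c:6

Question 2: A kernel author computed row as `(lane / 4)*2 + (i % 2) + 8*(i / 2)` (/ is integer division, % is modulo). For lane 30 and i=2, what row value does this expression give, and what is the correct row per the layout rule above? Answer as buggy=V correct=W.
`(lane / 4)*2 + (i % 2) + 8*(i / 2)`[30,2]→22
L=30→G=30>>2=7, T=30&3=2
[2]→row 2·2+0+8=12  col G=7
row: 22 vs 12

buggy=22 correct=12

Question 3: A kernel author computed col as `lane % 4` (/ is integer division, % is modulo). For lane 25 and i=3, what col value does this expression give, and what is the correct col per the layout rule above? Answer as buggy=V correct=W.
`lane % 4`[25,3]⇒1
25: gr=6,th=1
[3] (1*2+1+8,6) = (11,6)
col: 1 vs 6

buggy=1 correct=6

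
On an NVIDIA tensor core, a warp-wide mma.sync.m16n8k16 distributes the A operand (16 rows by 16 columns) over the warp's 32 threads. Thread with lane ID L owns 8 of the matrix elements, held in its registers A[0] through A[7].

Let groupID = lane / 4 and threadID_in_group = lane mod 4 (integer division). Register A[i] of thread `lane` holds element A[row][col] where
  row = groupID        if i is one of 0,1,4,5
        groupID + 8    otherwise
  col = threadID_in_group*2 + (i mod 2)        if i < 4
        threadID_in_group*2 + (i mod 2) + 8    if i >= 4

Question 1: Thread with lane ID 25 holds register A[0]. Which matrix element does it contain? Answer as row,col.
6,2

lane 25=>25/4=6, 25 mod 4=1
i=0  r:6+0=>6  c:2·1+0+0=>2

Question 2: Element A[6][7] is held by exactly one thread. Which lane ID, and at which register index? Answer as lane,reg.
27,1

r=6→G=6,rhi=0  c=7→chi=0,T=3,p=1
L=6*4+3=27  i=0*4+0*2+1=1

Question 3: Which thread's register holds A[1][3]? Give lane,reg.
5,1

r=1→G=1,rhi=0  c=3→chi=0,T=1,p=1
L=1*4+1=5  i=0*4+0*2+1=1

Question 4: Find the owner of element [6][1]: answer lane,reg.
24,1

r:6=>grp=6,rB=0  c:1=>cB=0,tig=0,lo=1
L=6*4+0=24  i=0*4+0*2+1=1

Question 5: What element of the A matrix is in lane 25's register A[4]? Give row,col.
lane 25: G=6 (25/4), T=1 (25%4)
i=4: r=6+0=6, c=1*2+0+8=10

6,10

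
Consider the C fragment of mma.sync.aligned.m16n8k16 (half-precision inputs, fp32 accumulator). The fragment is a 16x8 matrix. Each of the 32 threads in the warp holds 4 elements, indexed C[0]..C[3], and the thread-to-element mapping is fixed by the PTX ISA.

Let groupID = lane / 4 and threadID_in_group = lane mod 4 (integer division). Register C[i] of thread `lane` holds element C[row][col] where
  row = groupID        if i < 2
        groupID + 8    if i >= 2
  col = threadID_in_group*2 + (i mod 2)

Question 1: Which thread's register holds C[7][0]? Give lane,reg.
28,0

r:7=>grp=7,rB=0  c:0=>tig=0,lo=0
L=7*4+0=28  i=0*2+0=0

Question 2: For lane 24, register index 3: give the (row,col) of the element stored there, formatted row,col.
lane 24=>24/4=6, 24 mod 4=0
i=3  r:6+8=>14  c:2·0+1=>1

14,1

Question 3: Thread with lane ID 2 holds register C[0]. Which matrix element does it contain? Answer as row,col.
2: g=0,t=2
[0] (0+0,2*2+0) = (0,4)

0,4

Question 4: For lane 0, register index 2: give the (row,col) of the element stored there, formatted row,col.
L=0->g=0>>2=0, t=0&3=0
[2]->row 0+8=8  col 0·2+0=0

8,0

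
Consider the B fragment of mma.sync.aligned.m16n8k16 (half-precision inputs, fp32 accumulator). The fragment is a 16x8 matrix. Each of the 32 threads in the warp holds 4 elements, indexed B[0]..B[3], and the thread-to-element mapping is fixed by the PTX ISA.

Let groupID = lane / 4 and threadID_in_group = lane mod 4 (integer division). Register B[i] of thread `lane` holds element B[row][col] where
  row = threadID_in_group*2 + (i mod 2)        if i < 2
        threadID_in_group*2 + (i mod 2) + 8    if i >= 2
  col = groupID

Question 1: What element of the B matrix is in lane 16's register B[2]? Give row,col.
lane 16→16/4=4, 16 mod 4=0
i=2  r:2·0+0+8→8  c:4

8,4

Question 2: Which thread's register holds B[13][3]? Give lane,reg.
c=3->g=3  r=13->rb=1,t=2,b0=1
L=3*4+2=14  i=1*2+1=3

14,3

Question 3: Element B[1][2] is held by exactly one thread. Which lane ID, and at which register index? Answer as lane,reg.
c=2->g=2  r=1->rb=0,t=0,b0=1
L=2*4+0=8  i=0*2+1=1

8,1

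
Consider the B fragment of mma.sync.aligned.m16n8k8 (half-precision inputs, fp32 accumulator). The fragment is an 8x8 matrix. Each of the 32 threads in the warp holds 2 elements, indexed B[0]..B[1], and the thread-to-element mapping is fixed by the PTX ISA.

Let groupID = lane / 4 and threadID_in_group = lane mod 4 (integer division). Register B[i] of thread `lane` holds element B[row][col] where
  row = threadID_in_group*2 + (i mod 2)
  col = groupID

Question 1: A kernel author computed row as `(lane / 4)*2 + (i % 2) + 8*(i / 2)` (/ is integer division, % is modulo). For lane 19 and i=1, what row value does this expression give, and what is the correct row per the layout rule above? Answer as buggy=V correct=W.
`(lane / 4)*2 + (i % 2) + 8*(i / 2)`[19,1]=>9
lane 19=>19/4=4, 19 mod 4=3
i=1  r:2·3+1=>7  c:4
row: 9 vs 7

buggy=9 correct=7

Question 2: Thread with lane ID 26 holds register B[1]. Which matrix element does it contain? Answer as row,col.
L=26⇒gr=26>>2=6, th=26&3=2
[1]⇒row 2·2+1=5  col gr=6

5,6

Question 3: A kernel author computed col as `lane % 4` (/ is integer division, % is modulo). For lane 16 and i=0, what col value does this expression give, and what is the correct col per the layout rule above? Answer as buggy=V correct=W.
`lane % 4`[16,0]=>0
lane 16=>16/4=4, 16 mod 4=0
i=0  r:2·0+0=>0  c:4
col: 0 vs 4

buggy=0 correct=4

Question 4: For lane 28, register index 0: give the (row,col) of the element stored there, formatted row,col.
0,7

L=28=>grp=28>>2=7, tig=28&3=0
[0]=>row 0·2+0=0  col grp=7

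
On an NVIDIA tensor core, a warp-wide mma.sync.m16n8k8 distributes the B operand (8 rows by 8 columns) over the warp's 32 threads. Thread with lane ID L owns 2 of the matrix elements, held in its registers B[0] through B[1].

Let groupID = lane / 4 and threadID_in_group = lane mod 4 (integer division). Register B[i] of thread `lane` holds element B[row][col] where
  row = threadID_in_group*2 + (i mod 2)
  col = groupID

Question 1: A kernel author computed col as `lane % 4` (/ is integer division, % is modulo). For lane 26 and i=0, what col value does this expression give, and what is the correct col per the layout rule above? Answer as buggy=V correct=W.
buggy=2 correct=6

`lane % 4`[26,0]→2
26: G=6,T=2
[0] (2*2+0,6) = (4,6)
col: 2 vs 6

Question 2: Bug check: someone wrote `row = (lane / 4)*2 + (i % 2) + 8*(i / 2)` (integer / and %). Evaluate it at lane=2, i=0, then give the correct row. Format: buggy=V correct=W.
buggy=0 correct=4

`(lane / 4)*2 + (i % 2) + 8*(i / 2)`[2,0]⇒0
2: gr=0,th=2
[0] (2*2+0,0) = (4,0)
row: 0 vs 4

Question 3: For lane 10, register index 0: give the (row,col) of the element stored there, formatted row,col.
4,2

10: g=2,t=2
[0] (2*2+0,2) = (4,2)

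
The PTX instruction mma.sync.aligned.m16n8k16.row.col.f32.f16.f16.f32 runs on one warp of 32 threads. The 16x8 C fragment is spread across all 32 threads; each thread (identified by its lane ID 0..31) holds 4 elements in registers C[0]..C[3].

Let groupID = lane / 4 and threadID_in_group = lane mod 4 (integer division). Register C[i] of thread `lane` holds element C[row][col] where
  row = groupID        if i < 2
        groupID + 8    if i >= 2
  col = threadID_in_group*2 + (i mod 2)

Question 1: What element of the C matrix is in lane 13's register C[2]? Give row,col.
11,2

lane 13⇒13/4=3, 13 mod 4=1
i=2  r:3+8⇒11  c:2·1+0⇒2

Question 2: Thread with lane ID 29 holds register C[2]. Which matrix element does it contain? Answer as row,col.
15,2

lane 29->29/4=7, 29 mod 4=1
i=2  r:7+8->15  c:2·1+0->2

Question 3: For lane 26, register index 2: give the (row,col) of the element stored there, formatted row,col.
L=26→G=26>>2=6, T=26&3=2
[2]→row 6+8=14  col 2·2+0=4

14,4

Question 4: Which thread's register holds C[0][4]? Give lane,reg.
2,0

r=0⇒gr=0,Rb=0  c=4⇒th=2,odd=0
L=0*4+2=2  i=0*2+0=0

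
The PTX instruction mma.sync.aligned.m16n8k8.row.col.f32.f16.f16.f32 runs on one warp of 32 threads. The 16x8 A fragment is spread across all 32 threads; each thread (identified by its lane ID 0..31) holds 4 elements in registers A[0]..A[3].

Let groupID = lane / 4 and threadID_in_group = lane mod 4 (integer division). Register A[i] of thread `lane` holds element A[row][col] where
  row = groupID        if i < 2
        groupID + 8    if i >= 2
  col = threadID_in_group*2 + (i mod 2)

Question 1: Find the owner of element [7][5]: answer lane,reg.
30,1

r=7->g=7,rb=0  c=5->t=2,b0=1
L=7*4+2=30  i=0*2+1=1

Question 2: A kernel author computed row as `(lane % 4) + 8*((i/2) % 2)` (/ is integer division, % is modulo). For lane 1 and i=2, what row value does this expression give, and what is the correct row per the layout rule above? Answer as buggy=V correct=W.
`(lane % 4) + 8*((i/2) % 2)`[1,2]=>9
lane 1=>1/4=0, 1 mod 4=1
i=2  r:0+8=>8  c:2·1+0=>2
row: 9 vs 8

buggy=9 correct=8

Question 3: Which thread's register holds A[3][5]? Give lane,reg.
r=3→G=3,rhi=0  c=5→T=2,p=1
L=3*4+2=14  i=0*2+1=1

14,1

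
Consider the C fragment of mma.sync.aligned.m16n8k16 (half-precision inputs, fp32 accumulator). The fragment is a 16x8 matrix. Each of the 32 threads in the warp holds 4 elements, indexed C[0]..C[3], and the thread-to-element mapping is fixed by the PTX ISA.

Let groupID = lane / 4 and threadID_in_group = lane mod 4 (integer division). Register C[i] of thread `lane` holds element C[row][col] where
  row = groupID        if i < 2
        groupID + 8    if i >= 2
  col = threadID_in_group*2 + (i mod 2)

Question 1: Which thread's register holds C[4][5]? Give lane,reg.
18,1

r=4→G=4,rhi=0  c=5→T=2,p=1
L=4*4+2=18  i=0*2+1=1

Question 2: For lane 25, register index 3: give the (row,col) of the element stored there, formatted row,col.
14,3

L=25⇒gr=25>>2=6, th=25&3=1
[3]⇒row 6+8=14  col 1·2+1=3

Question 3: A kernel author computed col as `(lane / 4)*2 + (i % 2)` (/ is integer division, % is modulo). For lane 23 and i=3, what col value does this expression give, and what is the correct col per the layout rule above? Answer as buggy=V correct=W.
`(lane / 4)*2 + (i % 2)`[23,3]->11
lane 23->23/4=5, 23 mod 4=3
i=3  r:5+8->13  c:2·3+1->7
col: 11 vs 7

buggy=11 correct=7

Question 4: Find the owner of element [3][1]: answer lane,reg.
r=3⇒gr=3,Rb=0  c=1⇒th=0,odd=1
L=3*4+0=12  i=0*2+1=1

12,1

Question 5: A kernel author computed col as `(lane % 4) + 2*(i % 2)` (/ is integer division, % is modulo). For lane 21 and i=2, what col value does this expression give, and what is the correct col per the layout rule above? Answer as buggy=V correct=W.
buggy=1 correct=2

`(lane % 4) + 2*(i % 2)`[21,2]->1
L=21->g=21>>2=5, t=21&3=1
[2]->row 5+8=13  col 1·2+0=2
col: 1 vs 2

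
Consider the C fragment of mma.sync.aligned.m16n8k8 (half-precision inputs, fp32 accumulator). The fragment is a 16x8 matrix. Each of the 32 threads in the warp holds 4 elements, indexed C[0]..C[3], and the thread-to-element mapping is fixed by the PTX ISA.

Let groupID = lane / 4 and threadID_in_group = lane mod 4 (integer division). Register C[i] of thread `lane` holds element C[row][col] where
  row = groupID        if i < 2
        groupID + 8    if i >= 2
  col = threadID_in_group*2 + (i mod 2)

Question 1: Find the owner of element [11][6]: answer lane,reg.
r=11⇒gr=3,Rb=1  c=6⇒th=3,odd=0
L=3*4+3=15  i=1*2+0=2

15,2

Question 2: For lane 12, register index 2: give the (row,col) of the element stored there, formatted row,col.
12: G=3,T=0
[2] (3+8,0*2+0) = (11,0)

11,0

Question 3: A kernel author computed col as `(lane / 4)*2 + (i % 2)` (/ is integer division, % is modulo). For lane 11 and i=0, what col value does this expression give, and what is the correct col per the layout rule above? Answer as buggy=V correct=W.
buggy=4 correct=6

`(lane / 4)*2 + (i % 2)`[11,0]->4
lane 11: gid=2 (11/4), tid=3 (11%4)
i=0: r=2+0=2, c=3*2+0=6
col: 4 vs 6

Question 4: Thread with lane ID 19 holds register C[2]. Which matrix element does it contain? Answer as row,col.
L=19⇒gr=19>>2=4, th=19&3=3
[2]⇒row 4+8=12  col 3·2+0=6

12,6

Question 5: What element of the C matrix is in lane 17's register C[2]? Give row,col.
lane 17: gid=4 (17/4), tid=1 (17%4)
i=2: r=4+8=12, c=1*2+0=2

12,2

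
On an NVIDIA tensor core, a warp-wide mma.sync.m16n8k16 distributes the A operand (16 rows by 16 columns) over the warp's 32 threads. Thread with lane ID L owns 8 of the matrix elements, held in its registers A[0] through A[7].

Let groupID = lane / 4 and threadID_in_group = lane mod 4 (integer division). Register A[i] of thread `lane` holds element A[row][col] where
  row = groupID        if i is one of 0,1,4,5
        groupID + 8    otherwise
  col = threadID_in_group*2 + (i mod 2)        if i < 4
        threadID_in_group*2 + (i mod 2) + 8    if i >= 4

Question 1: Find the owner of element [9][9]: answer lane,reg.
r=9⇒gr=1,Rb=1  c=9⇒Cb=1,th=0,odd=1
L=1*4+0=4  i=1*4+1*2+1=7

4,7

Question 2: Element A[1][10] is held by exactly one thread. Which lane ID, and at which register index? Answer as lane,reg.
r:1=>grp=1,rB=0  c:10=>cB=1,tig=1,lo=0
L=1*4+1=5  i=1*4+0*2+0=4

5,4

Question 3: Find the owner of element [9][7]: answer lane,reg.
r=9⇒gr=1,Rb=1  c=7⇒Cb=0,th=3,odd=1
L=1*4+3=7  i=0*4+1*2+1=3

7,3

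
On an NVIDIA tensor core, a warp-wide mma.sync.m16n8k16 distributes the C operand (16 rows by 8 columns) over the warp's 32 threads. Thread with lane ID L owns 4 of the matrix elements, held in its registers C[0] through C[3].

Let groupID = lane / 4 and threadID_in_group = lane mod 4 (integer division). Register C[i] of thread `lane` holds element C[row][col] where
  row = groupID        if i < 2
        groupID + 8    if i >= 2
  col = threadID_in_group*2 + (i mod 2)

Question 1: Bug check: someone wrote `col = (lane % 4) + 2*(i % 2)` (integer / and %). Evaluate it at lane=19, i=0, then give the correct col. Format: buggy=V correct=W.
`(lane % 4) + 2*(i % 2)`[19,0]=>3
lane 19=>19/4=4, 19 mod 4=3
i=0  r:4+0=>4  c:2·3+0=>6
col: 3 vs 6

buggy=3 correct=6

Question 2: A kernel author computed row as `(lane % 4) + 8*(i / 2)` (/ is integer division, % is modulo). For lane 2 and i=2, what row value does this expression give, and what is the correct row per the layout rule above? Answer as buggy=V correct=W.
`(lane % 4) + 8*(i / 2)`[2,2]→10
lane 2: G=0 (2/4), T=2 (2%4)
i=2: r=0+8=8, c=2*2+0=4
row: 10 vs 8

buggy=10 correct=8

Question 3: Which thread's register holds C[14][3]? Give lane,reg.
25,3

r=14→G=6,rhi=1  c=3→T=1,p=1
L=6*4+1=25  i=1*2+1=3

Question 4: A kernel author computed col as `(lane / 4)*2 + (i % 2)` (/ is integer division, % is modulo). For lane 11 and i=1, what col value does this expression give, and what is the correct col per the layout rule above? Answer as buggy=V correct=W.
buggy=5 correct=7

`(lane / 4)*2 + (i % 2)`[11,1]→5
lane 11: G=2 (11/4), T=3 (11%4)
i=1: r=2+0=2, c=3*2+1=7
col: 5 vs 7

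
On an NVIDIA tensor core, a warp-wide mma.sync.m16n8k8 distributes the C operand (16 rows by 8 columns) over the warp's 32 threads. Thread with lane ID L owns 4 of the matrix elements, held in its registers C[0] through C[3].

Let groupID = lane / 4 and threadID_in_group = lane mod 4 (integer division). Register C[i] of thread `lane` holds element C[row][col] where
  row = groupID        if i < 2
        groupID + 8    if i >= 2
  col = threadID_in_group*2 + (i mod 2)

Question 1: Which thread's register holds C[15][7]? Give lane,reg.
31,3

r=15->g=7,rb=1  c=7->t=3,b0=1
L=7*4+3=31  i=1*2+1=3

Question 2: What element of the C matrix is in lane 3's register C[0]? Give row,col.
lane 3->3/4=0, 3 mod 4=3
i=0  r:0+0->0  c:2·3+0->6

0,6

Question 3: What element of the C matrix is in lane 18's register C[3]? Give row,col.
lane 18: grp=4 (18/4), tig=2 (18%4)
i=3: r=4+8=12, c=2*2+1=5

12,5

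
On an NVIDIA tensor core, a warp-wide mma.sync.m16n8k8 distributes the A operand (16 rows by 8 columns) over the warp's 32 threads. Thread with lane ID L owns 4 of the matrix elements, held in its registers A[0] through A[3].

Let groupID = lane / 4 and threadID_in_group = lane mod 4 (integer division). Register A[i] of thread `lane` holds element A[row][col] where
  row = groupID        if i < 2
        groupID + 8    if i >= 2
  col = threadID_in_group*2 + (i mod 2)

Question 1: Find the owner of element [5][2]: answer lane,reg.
21,0

r=5->g=5,rb=0  c=2->t=1,b0=0
L=5*4+1=21  i=0*2+0=0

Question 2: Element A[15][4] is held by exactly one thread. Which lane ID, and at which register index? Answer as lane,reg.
30,2

r:15=>grp=7,rB=1  c:4=>tig=2,lo=0
L=7*4+2=30  i=1*2+0=2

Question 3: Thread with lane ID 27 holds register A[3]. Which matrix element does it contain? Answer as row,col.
27: g=6,t=3
[3] (6+8,3*2+1) = (14,7)

14,7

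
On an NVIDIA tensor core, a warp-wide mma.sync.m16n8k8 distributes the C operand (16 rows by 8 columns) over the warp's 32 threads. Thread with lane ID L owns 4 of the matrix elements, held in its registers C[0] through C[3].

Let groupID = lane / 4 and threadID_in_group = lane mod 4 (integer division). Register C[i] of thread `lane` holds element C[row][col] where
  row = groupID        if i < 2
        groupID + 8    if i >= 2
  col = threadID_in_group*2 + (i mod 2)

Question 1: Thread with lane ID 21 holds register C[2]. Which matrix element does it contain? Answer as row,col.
13,2

lane 21->21/4=5, 21 mod 4=1
i=2  r:5+8->13  c:2·1+0->2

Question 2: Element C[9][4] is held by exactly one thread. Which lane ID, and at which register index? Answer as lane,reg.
6,2

r:9=>grp=1,rB=1  c:4=>tig=2,lo=0
L=1*4+2=6  i=1*2+0=2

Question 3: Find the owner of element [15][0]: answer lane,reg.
r=15⇒gr=7,Rb=1  c=0⇒th=0,odd=0
L=7*4+0=28  i=1*2+0=2

28,2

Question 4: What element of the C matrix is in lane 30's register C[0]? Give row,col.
lane 30⇒30/4=7, 30 mod 4=2
i=0  r:7+0⇒7  c:2·2+0⇒4

7,4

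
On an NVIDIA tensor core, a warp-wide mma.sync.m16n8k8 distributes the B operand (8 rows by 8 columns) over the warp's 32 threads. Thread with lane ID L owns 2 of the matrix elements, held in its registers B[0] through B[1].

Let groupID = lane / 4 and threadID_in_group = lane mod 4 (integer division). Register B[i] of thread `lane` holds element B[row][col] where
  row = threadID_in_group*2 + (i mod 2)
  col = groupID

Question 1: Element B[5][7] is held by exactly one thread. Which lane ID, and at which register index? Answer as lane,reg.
c=7⇒gr=7  r=5⇒th=2,odd=1
L=7*4+2=30  i=1=1

30,1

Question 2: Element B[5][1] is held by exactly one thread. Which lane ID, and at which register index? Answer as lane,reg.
6,1

c=1->g=1  r=5->t=2,b0=1
L=1*4+2=6  i=1=1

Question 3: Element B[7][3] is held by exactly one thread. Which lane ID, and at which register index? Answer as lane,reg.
15,1

c: 3->gid=3  r: 7->tid=3,i&1=1
L=3*4+3=15  i=1=1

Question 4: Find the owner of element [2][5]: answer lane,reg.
21,0

c=5→G=5  r=2→T=1,p=0
L=5*4+1=21  i=0=0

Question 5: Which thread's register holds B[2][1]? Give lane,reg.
c: 1->gid=1  r: 2->tid=1,i&1=0
L=1*4+1=5  i=0=0

5,0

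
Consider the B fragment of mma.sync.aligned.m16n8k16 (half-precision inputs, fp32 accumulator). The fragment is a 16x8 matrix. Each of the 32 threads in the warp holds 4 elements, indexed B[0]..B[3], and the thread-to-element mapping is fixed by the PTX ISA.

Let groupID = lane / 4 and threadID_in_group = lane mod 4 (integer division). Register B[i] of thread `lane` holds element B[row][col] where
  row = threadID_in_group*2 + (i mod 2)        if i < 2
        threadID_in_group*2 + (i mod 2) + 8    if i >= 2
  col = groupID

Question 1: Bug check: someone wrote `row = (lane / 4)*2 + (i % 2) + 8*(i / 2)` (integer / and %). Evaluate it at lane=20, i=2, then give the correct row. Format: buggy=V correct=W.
buggy=18 correct=8

`(lane / 4)*2 + (i % 2) + 8*(i / 2)`[20,2]->18
L=20->g=20>>2=5, t=20&3=0
[2]->row 0·2+0+8=8  col g=5
row: 18 vs 8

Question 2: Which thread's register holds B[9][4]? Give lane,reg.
c=4→G=4  r=9→rhi=1,T=0,p=1
L=4*4+0=16  i=1*2+1=3

16,3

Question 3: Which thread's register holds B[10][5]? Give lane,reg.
21,2

c:5=>grp=5  r:10=>rB=1,tig=1,lo=0
L=5*4+1=21  i=1*2+0=2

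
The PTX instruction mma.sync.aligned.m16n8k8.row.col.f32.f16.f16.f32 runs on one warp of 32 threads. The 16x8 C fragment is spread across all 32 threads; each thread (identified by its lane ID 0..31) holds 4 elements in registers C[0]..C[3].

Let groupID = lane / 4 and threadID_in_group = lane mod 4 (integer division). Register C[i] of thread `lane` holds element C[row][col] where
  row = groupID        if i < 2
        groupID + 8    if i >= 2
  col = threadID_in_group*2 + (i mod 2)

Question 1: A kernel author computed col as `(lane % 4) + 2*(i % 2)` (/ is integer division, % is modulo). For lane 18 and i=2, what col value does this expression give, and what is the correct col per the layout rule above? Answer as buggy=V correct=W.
`(lane % 4) + 2*(i % 2)`[18,2]=>2
18: grp=4,tig=2
[2] (4+8,2*2+0) = (12,4)
col: 2 vs 4

buggy=2 correct=4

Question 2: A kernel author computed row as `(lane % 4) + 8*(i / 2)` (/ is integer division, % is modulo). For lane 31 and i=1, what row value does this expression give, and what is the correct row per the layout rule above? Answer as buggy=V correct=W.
`(lane % 4) + 8*(i / 2)`[31,1]⇒3
L=31⇒gr=31>>2=7, th=31&3=3
[1]⇒row 7+0=7  col 3·2+1=7
row: 3 vs 7

buggy=3 correct=7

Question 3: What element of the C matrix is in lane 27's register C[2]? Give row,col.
14,6

27: g=6,t=3
[2] (6+8,3*2+0) = (14,6)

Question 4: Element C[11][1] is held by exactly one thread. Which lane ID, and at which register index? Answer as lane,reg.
12,3

r=11→G=3,rhi=1  c=1→T=0,p=1
L=3*4+0=12  i=1*2+1=3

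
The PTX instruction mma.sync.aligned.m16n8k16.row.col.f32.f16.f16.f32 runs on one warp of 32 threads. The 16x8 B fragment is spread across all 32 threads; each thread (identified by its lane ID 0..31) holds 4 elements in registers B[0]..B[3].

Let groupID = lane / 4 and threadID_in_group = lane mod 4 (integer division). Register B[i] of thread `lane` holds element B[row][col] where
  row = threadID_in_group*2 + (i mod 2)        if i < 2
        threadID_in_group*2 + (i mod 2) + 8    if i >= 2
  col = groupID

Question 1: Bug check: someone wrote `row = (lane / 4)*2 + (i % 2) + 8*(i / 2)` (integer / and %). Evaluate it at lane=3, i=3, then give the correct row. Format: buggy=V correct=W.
`(lane / 4)*2 + (i % 2) + 8*(i / 2)`[3,3]⇒9
lane 3: gr=0 (3/4), th=3 (3%4)
i=3: r=3*2+1+8=15, c=gr=0
row: 9 vs 15

buggy=9 correct=15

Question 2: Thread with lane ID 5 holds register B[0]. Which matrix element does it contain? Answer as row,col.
5: grp=1,tig=1
[0] (1*2+0+0,1) = (2,1)

2,1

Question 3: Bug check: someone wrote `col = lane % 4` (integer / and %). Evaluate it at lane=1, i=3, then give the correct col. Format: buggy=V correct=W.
buggy=1 correct=0

`lane % 4`[1,3]->1
L=1->gid=1>>2=0, tid=1&3=1
[3]->row 1·2+1+8=11  col gid=0
col: 1 vs 0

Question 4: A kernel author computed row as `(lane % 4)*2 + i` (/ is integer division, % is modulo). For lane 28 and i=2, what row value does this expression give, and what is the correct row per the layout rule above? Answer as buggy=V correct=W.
`(lane % 4)*2 + i`[28,2]->2
L=28->gid=28>>2=7, tid=28&3=0
[2]->row 0·2+0+8=8  col gid=7
row: 2 vs 8

buggy=2 correct=8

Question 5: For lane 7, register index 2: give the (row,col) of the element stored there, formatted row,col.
14,1

lane 7: gid=1 (7/4), tid=3 (7%4)
i=2: r=3*2+0+8=14, c=gid=1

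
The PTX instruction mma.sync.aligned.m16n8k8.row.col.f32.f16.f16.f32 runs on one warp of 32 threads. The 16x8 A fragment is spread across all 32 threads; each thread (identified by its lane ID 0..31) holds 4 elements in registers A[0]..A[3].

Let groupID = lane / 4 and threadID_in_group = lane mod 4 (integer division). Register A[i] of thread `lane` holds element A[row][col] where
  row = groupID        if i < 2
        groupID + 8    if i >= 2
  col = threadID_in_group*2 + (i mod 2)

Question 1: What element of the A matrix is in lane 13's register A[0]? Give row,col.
3,2

13: g=3,t=1
[0] (3+0,1*2+0) = (3,2)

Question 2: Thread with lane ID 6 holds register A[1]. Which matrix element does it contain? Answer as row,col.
lane 6: g=1 (6/4), t=2 (6%4)
i=1: r=1+0=1, c=2*2+1=5

1,5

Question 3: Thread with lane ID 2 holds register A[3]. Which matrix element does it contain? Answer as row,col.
L=2->g=2>>2=0, t=2&3=2
[3]->row 0+8=8  col 2·2+1=5

8,5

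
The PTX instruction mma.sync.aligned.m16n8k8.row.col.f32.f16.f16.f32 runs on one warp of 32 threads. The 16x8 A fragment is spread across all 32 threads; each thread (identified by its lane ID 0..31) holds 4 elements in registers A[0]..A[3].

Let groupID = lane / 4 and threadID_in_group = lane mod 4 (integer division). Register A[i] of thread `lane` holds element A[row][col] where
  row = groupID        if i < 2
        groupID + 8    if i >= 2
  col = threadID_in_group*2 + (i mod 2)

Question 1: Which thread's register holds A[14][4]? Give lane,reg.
26,2

r=14->g=6,rb=1  c=4->t=2,b0=0
L=6*4+2=26  i=1*2+0=2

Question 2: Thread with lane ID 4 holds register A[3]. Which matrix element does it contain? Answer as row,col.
lane 4→4/4=1, 4 mod 4=0
i=3  r:1+8→9  c:2·0+1→1

9,1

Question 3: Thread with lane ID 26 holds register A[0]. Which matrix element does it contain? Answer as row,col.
6,4

lane 26: G=6 (26/4), T=2 (26%4)
i=0: r=6+0=6, c=2*2+0=4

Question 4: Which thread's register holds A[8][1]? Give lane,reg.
0,3

r:8=>grp=0,rB=1  c:1=>tig=0,lo=1
L=0*4+0=0  i=1*2+1=3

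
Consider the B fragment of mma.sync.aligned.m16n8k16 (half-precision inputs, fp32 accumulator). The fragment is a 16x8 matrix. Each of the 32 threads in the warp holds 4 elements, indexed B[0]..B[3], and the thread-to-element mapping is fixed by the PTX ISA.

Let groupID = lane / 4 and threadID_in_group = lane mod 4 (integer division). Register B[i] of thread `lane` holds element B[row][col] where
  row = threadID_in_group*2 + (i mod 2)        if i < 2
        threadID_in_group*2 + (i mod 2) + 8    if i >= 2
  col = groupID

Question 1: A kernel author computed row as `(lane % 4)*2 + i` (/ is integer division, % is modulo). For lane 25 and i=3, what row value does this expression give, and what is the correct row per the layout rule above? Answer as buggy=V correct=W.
`(lane % 4)*2 + i`[25,3]->5
lane 25->25/4=6, 25 mod 4=1
i=3  r:2·1+1+8->11  c:6
row: 5 vs 11

buggy=5 correct=11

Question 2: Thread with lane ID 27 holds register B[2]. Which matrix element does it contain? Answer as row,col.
lane 27→27/4=6, 27 mod 4=3
i=2  r:2·3+0+8→14  c:6

14,6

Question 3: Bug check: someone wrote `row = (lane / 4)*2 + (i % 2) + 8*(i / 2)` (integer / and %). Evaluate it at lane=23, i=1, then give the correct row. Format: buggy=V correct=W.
buggy=11 correct=7

`(lane / 4)*2 + (i % 2) + 8*(i / 2)`[23,1]⇒11
23: gr=5,th=3
[1] (3*2+1+0,5) = (7,5)
row: 11 vs 7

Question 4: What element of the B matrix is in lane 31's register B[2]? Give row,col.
lane 31⇒31/4=7, 31 mod 4=3
i=2  r:2·3+0+8⇒14  c:7

14,7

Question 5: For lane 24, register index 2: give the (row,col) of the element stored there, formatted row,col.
8,6

24: g=6,t=0
[2] (0*2+0+8,6) = (8,6)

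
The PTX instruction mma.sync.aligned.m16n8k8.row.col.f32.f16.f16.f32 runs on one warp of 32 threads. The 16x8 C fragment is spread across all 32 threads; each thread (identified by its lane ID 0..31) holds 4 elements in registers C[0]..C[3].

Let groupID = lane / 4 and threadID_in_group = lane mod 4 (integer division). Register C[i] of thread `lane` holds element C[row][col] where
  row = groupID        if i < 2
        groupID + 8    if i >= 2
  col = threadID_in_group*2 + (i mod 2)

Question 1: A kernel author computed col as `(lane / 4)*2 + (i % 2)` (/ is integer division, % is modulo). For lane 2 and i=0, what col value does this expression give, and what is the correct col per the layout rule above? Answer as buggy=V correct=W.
buggy=0 correct=4

`(lane / 4)*2 + (i % 2)`[2,0]=>0
lane 2: grp=0 (2/4), tig=2 (2%4)
i=0: r=0+0=0, c=2*2+0=4
col: 0 vs 4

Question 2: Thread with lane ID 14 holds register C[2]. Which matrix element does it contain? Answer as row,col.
14: g=3,t=2
[2] (3+8,2*2+0) = (11,4)

11,4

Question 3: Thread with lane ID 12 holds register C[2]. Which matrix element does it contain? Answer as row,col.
lane 12->12/4=3, 12 mod 4=0
i=2  r:3+8->11  c:2·0+0->0

11,0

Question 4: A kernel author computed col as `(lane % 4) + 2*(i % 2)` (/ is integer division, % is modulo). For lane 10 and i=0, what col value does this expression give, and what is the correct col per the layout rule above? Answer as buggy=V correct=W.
`(lane % 4) + 2*(i % 2)`[10,0]->2
L=10->gid=10>>2=2, tid=10&3=2
[0]->row 2+0=2  col 2·2+0=4
col: 2 vs 4

buggy=2 correct=4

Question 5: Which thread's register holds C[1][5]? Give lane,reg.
6,1

r: 1->gid=1,r8=0  c: 5->tid=2,i&1=1
L=1*4+2=6  i=0*2+1=1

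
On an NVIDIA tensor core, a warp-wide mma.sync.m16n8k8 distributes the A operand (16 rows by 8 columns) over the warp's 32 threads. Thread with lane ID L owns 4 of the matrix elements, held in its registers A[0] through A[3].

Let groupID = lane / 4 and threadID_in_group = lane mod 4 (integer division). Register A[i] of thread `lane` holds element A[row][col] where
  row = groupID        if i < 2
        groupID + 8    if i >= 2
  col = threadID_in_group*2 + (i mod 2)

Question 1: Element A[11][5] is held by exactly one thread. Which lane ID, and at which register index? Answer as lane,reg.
14,3

r: 11->gid=3,r8=1  c: 5->tid=2,i&1=1
L=3*4+2=14  i=1*2+1=3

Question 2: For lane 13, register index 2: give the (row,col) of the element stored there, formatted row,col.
11,2

lane 13⇒13/4=3, 13 mod 4=1
i=2  r:3+8⇒11  c:2·1+0⇒2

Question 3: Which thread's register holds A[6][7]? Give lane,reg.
27,1

r=6->g=6,rb=0  c=7->t=3,b0=1
L=6*4+3=27  i=0*2+1=1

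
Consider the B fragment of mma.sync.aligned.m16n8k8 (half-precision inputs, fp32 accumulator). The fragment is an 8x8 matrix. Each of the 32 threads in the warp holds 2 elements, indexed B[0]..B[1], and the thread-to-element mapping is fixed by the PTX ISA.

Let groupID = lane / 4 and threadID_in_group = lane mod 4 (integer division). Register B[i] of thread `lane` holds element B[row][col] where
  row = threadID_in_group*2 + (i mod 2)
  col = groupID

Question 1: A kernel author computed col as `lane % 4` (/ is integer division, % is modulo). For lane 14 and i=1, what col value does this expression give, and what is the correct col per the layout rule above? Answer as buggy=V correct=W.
buggy=2 correct=3

`lane % 4`[14,1]→2
lane 14→14/4=3, 14 mod 4=2
i=1  r:2·2+1→5  c:3
col: 2 vs 3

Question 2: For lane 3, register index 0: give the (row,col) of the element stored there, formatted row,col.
lane 3=>3/4=0, 3 mod 4=3
i=0  r:2·3+0=>6  c:0

6,0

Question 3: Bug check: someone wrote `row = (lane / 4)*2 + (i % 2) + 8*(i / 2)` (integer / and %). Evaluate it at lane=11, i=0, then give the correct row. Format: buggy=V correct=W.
`(lane / 4)*2 + (i % 2) + 8*(i / 2)`[11,0]->4
11: gid=2,tid=3
[0] (3*2+0,2) = (6,2)
row: 4 vs 6

buggy=4 correct=6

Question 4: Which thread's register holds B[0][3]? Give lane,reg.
c: 3->gid=3  r: 0->tid=0,i&1=0
L=3*4+0=12  i=0=0

12,0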